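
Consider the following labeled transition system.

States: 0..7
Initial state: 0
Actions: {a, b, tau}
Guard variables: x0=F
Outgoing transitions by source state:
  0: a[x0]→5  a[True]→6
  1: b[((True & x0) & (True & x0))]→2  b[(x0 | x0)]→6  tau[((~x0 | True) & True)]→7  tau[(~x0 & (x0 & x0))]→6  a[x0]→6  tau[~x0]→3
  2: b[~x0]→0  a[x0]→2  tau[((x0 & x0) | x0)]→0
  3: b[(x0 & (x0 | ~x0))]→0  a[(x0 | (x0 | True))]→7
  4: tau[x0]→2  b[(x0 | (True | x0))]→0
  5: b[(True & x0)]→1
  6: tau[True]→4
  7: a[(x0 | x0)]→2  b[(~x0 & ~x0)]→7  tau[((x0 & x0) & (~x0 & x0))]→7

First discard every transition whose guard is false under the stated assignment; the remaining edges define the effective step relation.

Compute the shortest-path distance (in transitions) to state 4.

BFS to 4:
  L0 = {0}
  L1 = {6}
  L2 = {4}
first hit 4 at d=2 via a·tau

Answer: 2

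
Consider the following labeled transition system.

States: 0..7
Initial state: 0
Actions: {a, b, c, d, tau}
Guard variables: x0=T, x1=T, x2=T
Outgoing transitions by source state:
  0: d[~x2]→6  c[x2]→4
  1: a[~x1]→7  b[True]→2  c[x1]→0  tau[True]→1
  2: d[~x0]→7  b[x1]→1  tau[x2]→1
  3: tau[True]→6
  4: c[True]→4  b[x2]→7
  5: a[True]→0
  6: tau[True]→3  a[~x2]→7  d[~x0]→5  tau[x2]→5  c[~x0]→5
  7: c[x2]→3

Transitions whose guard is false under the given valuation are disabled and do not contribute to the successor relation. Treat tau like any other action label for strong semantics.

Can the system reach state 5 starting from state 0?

13 transition(s) survive guard evaluation.
Layer 0: {0}
Layer 1: {4}  cumulative {0,4}
Layer 2: {7}  cumulative {0,4,7}
Layer 3: {3}  cumulative {0,3,4,7}
Layer 4: {6}  cumulative {0,3,4,6,7}
Layer 5: {5}  cumulative {0,3,4,5,6,7}
Reach set: {0,3,4,5,6,7}
witness 5: c·b·c·tau·tau

Answer: REACHABLE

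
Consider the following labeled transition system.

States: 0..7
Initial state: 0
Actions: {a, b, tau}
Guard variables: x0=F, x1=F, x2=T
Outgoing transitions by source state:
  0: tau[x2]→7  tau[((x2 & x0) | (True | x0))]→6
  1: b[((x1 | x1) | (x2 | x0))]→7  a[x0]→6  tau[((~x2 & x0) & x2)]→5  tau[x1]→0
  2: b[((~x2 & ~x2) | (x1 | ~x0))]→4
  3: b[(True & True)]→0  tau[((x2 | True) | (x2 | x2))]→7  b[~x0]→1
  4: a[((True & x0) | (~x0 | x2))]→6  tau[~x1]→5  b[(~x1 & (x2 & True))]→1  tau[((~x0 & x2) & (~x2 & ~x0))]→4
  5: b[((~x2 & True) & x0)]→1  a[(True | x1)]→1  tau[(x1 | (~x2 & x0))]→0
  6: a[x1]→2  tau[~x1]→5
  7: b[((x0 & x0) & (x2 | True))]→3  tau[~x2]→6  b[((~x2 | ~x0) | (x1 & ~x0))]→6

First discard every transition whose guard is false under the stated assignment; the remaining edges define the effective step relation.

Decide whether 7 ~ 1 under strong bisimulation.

Refine partition for ~:
  round 0: {{0,1,2,3,4,5,6,7}}
  round 1: {{0,6},{1,2,7},{3},{4},{5}}
  round 2: {{0},{1},{2},{3},{4},{5},{6},{7}}
Fixed point at round 3; 8 class(es).
class of 7: {7}; class of 1: {1}

Answer: NOT BISIMILAR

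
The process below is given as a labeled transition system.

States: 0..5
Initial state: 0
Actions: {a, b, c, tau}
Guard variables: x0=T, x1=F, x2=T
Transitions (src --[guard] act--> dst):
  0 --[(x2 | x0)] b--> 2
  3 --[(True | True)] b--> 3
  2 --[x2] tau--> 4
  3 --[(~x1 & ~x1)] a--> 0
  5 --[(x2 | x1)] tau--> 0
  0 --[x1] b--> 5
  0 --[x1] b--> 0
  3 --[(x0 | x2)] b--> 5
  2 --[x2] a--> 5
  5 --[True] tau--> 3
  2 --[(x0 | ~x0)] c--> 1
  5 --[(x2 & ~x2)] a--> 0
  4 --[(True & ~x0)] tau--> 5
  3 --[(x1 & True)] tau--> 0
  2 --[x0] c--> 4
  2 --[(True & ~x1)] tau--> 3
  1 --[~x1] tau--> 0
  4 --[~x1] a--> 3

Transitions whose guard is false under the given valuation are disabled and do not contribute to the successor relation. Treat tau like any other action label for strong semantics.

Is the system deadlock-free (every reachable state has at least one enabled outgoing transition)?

Reachable = {0,1,2,3,4,5}
  0: b→2  [1 exit(s)]
  1: tau→0  [1 exit(s)]
  2: a→5  c→1  c→4  tau→3  tau→4  [5 exit(s)]
  3: a→0  b→3  b→5  [3 exit(s)]
  4: a→3  [1 exit(s)]
  5: tau→0  tau→3  [2 exit(s)]

Answer: DEADLOCK-FREE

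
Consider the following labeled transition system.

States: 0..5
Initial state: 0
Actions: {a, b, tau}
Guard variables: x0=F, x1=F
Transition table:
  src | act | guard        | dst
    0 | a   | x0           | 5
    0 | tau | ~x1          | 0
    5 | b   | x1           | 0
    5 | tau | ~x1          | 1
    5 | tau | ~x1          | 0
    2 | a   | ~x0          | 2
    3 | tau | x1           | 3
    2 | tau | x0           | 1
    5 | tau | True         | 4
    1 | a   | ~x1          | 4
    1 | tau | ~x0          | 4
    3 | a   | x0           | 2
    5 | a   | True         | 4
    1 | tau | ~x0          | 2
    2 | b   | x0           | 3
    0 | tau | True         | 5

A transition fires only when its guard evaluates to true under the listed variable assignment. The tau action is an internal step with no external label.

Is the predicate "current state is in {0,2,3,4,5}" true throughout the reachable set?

Safe = {0,2,3,4,5}
Reach set: {0,1,2,4,5}
  0: ✓
  1: ✗ unsafe
  2: ✓
  4: ✓
  5: ✓
counterexample path to 1: tau·tau

Answer: INVARIANT VIOLATED at state 1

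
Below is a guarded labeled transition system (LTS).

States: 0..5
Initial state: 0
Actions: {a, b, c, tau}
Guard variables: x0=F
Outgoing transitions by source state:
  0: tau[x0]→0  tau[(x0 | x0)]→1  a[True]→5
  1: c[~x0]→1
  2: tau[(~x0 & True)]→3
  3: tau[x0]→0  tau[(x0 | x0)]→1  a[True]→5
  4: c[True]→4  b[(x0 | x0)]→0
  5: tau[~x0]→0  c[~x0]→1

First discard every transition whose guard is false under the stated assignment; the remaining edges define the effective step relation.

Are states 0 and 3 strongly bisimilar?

Bisimulation quotient by refinement:
  π0 = {{0,1,2,3,4,5}}
  π1 = {{0,3},{1,4},{2},{5}}
stable after 2 split(s): 4 block(s)
class of 0: {0,3}; class of 3: {0,3}

Answer: BISIMILAR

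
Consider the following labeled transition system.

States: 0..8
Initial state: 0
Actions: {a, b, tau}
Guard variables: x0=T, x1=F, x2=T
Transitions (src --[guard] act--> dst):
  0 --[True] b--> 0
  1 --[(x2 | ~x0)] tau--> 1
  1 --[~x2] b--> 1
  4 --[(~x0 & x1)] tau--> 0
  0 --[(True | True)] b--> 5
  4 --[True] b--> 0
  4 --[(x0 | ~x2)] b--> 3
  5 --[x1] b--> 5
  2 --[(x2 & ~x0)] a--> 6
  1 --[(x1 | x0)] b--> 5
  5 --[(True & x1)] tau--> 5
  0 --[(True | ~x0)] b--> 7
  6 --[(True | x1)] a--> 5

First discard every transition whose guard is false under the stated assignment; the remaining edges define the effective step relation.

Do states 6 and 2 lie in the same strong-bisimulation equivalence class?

Answer: NOT BISIMILAR

Analysis:
Compute ~ classes (split until stable):
  π0 = {{0,1,2,3,4,5,6,7,8}}
  π1 = {{0,4},{1},{2,3,5,7,8},{6}}
Fixed point at round 2; 4 class(es).
[6]={6}  [2]={2,3,5,7,8}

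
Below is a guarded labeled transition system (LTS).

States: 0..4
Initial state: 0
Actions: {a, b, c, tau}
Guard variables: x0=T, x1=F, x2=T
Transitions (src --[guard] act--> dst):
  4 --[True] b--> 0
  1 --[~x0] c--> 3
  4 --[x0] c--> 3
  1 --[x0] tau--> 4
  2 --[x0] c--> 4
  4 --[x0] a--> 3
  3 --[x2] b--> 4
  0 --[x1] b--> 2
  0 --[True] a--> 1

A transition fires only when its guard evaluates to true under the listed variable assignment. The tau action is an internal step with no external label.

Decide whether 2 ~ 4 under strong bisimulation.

Bisimulation quotient by refinement:
  round 0: {{0,1,2,3,4}}
  round 1: {{0},{1},{2},{3},{4}}
stable after 2 split(s): 5 block(s)
2∈{2}, 4∈{4}

Answer: NOT BISIMILAR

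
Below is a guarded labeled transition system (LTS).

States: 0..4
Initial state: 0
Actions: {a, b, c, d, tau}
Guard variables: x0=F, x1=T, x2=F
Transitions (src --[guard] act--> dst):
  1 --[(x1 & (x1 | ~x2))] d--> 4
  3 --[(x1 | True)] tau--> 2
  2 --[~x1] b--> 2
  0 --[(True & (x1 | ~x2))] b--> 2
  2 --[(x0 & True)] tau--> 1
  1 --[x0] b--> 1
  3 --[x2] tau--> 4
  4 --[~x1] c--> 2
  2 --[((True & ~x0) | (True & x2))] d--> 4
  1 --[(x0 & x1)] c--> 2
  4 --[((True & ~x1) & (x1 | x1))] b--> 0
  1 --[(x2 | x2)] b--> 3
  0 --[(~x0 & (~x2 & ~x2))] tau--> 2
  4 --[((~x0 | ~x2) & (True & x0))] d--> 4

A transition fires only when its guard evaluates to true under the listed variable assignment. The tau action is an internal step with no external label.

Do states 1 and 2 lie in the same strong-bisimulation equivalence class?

Compute ~ classes (split until stable):
  P[0] = {{0,1,2,3,4}}
  P[1] = {{0},{1,2},{3},{4}}
4 equivalence class(es) (converged in 2)
[1]={1,2}  [2]={1,2}

Answer: BISIMILAR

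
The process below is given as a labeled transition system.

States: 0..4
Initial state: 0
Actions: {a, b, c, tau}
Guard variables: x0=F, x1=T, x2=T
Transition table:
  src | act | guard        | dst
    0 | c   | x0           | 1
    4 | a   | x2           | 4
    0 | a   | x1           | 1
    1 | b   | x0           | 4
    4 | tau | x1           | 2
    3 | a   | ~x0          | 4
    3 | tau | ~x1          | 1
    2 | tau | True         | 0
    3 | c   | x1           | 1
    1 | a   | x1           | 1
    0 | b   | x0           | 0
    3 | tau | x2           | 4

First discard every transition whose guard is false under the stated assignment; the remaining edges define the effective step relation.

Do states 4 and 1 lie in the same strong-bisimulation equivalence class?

Refine partition for ~:
  round 0: {{0,1,2,3,4}}
  round 1: {{0,1},{2},{3},{4}}
stable after 2 split(s): 4 block(s)
[4]={4}  [1]={0,1}

Answer: NOT BISIMILAR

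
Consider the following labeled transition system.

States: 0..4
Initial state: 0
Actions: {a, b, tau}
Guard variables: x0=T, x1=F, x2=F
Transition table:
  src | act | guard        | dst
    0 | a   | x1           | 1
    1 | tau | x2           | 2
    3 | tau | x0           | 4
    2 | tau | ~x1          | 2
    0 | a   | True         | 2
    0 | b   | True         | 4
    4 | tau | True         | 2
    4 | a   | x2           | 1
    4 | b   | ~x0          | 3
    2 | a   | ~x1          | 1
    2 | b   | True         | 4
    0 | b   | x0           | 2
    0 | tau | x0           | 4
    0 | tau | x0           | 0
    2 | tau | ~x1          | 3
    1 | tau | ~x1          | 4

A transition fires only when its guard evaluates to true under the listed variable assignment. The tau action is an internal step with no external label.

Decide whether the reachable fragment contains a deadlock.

Answer: DEADLOCK-FREE

Working:
Reachable = {0,1,2,3,4}
  0: a→2  b→2  b→4  tau→0  tau→4  [deg 5]
  1: tau→4  [deg 1]
  2: a→1  b→4  tau→2  tau→3  [deg 4]
  3: tau→4  [deg 1]
  4: tau→2  [deg 1]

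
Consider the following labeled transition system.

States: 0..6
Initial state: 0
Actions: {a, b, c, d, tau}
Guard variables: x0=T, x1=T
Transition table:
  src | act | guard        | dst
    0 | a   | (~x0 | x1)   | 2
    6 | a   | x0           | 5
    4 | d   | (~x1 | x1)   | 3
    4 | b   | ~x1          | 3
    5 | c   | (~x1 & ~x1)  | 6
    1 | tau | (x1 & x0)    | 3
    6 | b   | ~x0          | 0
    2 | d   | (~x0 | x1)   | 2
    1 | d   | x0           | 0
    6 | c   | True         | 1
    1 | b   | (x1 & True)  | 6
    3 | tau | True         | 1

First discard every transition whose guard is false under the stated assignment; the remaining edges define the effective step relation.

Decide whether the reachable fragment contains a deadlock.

Answer: DEADLOCK-FREE

Analysis:
Reachable = {0,2}
  0: a→2  [1 out]
  2: d→2  [1 out]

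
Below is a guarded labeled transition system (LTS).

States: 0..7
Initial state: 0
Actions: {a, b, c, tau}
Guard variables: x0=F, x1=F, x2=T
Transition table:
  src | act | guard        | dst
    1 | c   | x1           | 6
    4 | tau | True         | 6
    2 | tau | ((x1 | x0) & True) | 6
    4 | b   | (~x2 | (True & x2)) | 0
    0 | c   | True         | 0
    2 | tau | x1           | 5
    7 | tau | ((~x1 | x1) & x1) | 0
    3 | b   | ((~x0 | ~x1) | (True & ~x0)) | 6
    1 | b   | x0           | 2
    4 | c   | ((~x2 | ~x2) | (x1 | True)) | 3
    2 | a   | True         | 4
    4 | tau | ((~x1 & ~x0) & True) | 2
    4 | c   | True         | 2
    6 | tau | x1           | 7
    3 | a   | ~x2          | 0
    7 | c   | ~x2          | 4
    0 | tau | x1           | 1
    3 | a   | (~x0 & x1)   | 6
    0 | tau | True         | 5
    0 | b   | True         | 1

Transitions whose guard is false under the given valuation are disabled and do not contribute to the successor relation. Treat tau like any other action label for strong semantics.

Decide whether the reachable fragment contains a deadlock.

Answer: DEADLOCK at state 1

Trace:
Reachable = {0,1,5}
  0: b→1  c→0  tau→5  [3 exit(s)]
  1: ∅  [STUCK]
  5: ∅  [STUCK]
witness 1: b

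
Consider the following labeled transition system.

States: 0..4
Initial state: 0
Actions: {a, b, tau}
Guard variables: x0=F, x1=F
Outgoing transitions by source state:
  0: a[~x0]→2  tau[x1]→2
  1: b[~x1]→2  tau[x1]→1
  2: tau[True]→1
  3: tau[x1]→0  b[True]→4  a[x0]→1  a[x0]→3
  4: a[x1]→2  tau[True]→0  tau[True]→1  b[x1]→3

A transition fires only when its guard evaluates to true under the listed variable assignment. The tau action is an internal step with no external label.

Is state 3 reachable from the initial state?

6 transition(s) survive guard evaluation.
depth 0: {0}
depth 1: {2}  total {0,2}
depth 2: {1}  total {0,1,2}
R = {0,1,2}

Answer: UNREACHABLE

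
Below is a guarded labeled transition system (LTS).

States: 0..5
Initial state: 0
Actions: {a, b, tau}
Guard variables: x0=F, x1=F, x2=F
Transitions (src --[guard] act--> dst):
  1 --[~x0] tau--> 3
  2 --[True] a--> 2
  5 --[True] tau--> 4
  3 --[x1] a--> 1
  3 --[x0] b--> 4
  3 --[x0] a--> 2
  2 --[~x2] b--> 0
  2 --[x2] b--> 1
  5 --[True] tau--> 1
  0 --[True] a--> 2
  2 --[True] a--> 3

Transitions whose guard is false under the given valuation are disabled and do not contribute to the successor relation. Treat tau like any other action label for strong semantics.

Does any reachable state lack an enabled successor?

Reach set: {0,2,3}
  0: a→2  [1 exit(s)]
  2: a→2  a→3  b→0  [3 exit(s)]
  3: ∅  [deadlock]
Path to 3: a·a

Answer: DEADLOCK at state 3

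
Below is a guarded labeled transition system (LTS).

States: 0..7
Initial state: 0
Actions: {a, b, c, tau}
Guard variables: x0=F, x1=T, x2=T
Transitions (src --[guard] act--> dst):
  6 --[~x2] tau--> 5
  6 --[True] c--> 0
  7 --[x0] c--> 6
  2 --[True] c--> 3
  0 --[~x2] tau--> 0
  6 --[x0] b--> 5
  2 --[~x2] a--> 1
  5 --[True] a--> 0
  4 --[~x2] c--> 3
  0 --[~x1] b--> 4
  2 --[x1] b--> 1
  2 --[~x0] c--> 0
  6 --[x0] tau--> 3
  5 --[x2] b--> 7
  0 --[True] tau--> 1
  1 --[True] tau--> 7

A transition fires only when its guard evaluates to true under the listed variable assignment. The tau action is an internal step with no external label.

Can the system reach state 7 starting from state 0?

Answer: REACHABLE

Trace:
After dropping false guards: 8 live edges.
depth 0: {0}
depth 1: {1}  cumulative {0,1}
depth 2: {7}  cumulative {0,1,7}
Reach set: {0,1,7}
witness 7: tau·tau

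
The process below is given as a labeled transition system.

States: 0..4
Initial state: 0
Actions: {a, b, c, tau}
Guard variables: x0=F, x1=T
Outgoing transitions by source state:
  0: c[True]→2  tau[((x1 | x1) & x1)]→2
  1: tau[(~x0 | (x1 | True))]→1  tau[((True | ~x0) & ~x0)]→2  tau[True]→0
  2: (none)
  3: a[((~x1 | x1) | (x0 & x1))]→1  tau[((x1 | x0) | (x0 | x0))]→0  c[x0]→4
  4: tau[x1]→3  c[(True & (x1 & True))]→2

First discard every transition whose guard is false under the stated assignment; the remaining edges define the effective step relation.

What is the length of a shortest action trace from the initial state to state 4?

Answer: UNREACHABLE

Analysis:
Layered search for 4:
  Layer 0: {0}
  Layer 1: {2}
4 never appears.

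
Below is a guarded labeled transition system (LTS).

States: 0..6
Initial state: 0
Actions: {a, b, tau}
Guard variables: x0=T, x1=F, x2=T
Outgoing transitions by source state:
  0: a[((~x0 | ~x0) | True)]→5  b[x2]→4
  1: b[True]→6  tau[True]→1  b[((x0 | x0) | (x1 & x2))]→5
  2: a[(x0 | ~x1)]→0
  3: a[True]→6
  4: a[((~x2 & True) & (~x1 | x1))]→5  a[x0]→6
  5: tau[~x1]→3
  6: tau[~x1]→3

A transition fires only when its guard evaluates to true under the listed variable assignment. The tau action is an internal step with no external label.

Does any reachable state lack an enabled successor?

Answer: DEADLOCK-FREE

Analysis:
R = {0,3,4,5,6}
  0: a→5  b→4  [2 out]
  3: a→6  [1 out]
  4: a→6  [1 out]
  5: tau→3  [1 out]
  6: tau→3  [1 out]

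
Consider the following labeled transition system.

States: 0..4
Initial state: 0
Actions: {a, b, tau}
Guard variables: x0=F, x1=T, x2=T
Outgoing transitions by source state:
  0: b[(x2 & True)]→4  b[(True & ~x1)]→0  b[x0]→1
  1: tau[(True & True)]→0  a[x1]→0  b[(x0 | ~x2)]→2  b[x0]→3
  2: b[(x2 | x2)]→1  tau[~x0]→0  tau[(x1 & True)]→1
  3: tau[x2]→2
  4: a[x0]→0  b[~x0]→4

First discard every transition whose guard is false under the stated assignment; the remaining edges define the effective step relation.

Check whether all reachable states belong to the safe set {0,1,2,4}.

Allowed set {0,1,2,4}
R = {0,4}
  0: ok
  4: ok

Answer: INVARIANT HOLDS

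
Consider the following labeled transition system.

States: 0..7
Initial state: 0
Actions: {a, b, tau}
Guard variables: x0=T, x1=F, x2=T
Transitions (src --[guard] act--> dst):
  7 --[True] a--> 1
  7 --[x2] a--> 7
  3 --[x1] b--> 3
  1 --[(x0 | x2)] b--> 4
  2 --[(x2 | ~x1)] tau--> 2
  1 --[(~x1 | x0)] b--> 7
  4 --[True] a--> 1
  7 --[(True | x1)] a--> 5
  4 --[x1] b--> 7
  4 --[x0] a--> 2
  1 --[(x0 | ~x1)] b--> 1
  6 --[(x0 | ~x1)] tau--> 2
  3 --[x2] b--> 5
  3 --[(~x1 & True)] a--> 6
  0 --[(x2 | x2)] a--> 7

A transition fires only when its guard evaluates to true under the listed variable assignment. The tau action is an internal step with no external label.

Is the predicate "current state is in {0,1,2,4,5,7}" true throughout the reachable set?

Safe = {0,1,2,4,5,7}
Reachable = {0,1,2,4,5,7}
  0: safe
  1: safe
  2: safe
  4: safe
  5: safe
  7: safe

Answer: INVARIANT HOLDS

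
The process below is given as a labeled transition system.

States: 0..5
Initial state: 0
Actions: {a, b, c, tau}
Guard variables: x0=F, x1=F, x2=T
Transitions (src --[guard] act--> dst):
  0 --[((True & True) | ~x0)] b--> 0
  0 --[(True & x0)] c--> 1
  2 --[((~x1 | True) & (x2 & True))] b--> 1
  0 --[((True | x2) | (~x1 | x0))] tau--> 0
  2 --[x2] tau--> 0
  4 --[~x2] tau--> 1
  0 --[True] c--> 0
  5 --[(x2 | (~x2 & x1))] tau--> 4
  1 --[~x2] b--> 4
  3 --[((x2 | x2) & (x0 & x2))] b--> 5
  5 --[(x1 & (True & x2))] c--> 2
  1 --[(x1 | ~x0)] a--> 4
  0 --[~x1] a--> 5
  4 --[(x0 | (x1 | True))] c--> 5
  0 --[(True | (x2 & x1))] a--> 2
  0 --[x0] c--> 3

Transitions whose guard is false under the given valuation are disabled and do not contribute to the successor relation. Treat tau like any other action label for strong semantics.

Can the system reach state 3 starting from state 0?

Answer: UNREACHABLE

Analysis:
10 transition(s) survive guard evaluation.
depth 0: {0}
depth 1: {2,5}  now seen {0,2,5}
depth 2: {1,4}  now seen {0,1,2,4,5}
Reachable = {0,1,2,4,5}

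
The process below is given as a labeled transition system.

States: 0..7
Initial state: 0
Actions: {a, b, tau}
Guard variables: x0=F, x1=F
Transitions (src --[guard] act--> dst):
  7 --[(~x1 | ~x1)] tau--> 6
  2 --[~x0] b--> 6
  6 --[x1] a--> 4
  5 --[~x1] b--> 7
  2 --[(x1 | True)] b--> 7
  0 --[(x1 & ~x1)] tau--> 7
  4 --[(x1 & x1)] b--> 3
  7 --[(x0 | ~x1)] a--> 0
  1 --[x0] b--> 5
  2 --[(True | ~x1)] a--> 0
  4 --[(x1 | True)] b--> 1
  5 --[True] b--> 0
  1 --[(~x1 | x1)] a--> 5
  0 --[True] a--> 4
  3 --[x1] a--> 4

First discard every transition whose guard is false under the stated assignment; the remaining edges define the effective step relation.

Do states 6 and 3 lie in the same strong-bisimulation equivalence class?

Compute ~ classes (split until stable):
  π0 = {{0,1,2,3,4,5,6,7}}
  π1 = {{0,1},{2},{3,6},{4,5},{7}}
  π2 = {{0,1},{2},{3,6},{4},{5},{7}}
  π3 = {{0},{1},{2},{3,6},{4},{5},{7}}
stable after 4 split(s): 7 block(s)
6∈{3,6}, 3∈{3,6}

Answer: BISIMILAR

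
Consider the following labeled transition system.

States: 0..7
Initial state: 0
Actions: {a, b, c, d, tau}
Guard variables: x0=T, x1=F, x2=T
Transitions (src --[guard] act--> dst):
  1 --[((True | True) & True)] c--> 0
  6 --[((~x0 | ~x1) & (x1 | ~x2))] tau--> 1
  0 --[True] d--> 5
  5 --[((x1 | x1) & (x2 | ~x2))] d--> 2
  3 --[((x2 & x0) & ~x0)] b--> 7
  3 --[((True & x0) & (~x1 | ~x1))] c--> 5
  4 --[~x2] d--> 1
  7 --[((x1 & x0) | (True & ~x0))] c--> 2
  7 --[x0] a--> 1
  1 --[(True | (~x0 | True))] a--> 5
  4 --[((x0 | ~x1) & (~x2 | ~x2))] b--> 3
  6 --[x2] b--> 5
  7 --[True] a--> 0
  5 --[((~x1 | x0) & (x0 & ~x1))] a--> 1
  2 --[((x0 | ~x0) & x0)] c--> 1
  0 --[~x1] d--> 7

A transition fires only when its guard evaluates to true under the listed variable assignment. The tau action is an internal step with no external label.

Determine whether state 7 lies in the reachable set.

Guard filter leaves 10 enabled edge(s).
Layer 0: {0}
Layer 1: {5,7}  total {0,5,7}
Layer 2: {1}  total {0,1,5,7}
Reach set: {0,1,5,7}
trace reaching 7: d

Answer: REACHABLE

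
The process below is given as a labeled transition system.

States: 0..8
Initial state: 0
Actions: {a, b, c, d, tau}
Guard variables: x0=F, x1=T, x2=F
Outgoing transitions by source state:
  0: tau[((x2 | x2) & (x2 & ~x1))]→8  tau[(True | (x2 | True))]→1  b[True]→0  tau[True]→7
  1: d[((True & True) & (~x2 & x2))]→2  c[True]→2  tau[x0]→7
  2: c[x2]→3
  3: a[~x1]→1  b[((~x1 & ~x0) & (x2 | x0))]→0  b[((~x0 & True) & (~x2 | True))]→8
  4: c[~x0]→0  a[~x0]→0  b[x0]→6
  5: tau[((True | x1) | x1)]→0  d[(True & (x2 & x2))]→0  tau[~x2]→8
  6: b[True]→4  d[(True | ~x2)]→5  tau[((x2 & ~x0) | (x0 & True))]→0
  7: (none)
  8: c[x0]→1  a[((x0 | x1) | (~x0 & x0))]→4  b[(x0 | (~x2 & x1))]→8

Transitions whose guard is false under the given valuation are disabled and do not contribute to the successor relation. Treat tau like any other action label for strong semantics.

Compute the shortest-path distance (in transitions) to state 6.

Answer: UNREACHABLE

Analysis:
BFS to 6:
  Layer 0: {0}
  Layer 1: {1,7}
  Layer 2: {2}
6 never appears.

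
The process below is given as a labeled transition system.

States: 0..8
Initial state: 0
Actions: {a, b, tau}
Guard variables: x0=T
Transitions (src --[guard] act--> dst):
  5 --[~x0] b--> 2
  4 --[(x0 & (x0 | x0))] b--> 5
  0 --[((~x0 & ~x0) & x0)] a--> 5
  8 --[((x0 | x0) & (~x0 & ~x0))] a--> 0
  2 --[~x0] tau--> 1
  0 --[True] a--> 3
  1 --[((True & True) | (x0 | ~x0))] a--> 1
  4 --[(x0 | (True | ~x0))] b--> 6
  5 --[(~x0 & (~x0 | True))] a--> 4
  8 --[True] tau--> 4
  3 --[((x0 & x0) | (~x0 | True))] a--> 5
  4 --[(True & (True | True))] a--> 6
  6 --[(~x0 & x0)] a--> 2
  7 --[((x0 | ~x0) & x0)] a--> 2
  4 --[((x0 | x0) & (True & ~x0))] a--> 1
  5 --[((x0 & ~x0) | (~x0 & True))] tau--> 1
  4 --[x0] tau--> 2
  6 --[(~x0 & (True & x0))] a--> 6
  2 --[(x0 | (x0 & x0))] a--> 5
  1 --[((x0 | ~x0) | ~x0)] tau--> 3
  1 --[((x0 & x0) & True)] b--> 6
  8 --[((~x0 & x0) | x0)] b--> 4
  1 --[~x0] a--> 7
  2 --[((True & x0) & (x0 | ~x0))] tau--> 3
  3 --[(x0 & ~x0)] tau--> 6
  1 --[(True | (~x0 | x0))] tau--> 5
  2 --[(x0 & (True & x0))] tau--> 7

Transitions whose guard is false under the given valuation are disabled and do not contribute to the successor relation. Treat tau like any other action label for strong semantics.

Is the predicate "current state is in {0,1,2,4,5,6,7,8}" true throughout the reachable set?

Answer: INVARIANT VIOLATED at state 3

Analysis:
Inv-set: {0,1,2,4,5,6,7,8}
Reach set: {0,3,5}
  0: ✓
  3: VIOLATES
  5: ✓
witness against invariant: a → 3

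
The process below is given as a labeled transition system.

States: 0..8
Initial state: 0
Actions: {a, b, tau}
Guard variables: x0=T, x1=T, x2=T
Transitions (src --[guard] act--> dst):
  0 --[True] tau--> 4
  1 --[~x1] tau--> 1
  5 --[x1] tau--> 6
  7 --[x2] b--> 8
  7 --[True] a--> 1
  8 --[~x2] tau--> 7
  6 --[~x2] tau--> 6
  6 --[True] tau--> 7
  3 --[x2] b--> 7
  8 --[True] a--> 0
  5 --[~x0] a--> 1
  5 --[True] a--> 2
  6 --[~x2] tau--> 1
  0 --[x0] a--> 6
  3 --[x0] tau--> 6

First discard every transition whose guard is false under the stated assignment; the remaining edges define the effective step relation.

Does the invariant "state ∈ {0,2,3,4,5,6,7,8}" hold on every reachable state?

Inv-set: {0,2,3,4,5,6,7,8}
Reachable = {0,1,4,6,7,8}
  0: safe
  1: ✗ unsafe
  4: safe
  6: safe
  7: safe
  8: safe
witness against invariant: a·tau·a → 1

Answer: INVARIANT VIOLATED at state 1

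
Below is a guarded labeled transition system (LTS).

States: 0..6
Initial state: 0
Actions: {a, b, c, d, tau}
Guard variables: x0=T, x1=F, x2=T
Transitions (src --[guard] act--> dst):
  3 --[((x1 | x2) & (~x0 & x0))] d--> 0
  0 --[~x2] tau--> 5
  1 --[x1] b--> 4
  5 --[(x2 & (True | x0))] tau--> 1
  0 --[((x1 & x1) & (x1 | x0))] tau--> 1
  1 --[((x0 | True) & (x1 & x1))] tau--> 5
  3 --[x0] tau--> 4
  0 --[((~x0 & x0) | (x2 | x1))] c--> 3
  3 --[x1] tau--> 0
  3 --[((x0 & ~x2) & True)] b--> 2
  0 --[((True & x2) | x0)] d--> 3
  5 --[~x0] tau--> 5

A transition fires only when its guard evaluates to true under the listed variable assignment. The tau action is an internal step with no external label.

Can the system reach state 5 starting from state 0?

After dropping false guards: 4 live edges.
Layer 0: {0}
Layer 1: {3}  cumulative {0,3}
Layer 2: {4}  cumulative {0,3,4}
Reach set: {0,3,4}

Answer: UNREACHABLE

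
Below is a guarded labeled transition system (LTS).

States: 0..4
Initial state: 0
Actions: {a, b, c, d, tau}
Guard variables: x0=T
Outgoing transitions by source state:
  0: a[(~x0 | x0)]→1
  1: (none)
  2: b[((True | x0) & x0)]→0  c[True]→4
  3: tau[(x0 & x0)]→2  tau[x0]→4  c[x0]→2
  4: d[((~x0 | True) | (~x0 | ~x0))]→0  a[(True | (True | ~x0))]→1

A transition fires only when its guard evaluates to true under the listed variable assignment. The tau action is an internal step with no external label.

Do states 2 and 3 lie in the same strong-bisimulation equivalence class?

Answer: NOT BISIMILAR

Trace:
Refine partition for ~:
  round 0: {{0,1,2,3,4}}
  round 1: {{0},{1},{2},{3},{4}}
stable after 2 split(s): 5 block(s)
[2]={2}  [3]={3}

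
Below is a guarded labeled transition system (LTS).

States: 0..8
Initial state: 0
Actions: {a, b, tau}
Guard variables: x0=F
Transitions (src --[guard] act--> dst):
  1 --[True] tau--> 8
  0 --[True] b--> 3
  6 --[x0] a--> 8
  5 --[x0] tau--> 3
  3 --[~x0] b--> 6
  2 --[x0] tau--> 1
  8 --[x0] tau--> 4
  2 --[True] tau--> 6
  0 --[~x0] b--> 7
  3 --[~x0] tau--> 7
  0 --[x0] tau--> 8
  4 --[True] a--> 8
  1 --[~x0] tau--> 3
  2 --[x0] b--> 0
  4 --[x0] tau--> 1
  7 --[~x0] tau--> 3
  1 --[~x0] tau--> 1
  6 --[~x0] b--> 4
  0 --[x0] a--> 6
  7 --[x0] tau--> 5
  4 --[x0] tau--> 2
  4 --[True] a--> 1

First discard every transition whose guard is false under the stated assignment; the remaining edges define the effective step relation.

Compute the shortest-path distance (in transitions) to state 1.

Breadth-first toward 1:
  L0 = {0}
  L1 = {3,7}
  L2 = {6}
  L3 = {4}
  L4 = {1,8}
first hit 1 at d=4 via b·b·b·a

Answer: 4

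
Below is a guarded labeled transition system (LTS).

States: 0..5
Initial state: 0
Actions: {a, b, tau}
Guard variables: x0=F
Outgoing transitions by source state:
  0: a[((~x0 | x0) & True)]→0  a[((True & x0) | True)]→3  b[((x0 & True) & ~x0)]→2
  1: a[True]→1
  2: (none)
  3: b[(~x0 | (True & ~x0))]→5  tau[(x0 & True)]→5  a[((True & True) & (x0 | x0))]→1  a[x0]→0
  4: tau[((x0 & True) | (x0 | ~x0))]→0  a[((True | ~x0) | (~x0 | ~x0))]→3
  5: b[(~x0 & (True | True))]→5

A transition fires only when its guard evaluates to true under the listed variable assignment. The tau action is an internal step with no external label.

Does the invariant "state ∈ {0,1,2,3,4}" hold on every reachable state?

Inv-set: {0,1,2,3,4}
Reachable = {0,3,5}
  0: ok
  3: ok
  5: VIOLATES
counterexample path to 5: a·b

Answer: INVARIANT VIOLATED at state 5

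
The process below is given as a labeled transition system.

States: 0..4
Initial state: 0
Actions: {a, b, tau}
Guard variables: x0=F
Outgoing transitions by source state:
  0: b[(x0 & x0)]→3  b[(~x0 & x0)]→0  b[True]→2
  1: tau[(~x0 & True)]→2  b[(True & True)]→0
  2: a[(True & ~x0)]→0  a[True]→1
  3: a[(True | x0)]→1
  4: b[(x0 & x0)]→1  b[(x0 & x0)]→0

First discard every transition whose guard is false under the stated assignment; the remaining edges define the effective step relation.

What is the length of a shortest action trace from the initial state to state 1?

Answer: 2

Trace:
Breadth-first toward 1:
  depth 0: {0}
  depth 1: {2}
  depth 2: {1}
depth(1)=2, e.g. b·a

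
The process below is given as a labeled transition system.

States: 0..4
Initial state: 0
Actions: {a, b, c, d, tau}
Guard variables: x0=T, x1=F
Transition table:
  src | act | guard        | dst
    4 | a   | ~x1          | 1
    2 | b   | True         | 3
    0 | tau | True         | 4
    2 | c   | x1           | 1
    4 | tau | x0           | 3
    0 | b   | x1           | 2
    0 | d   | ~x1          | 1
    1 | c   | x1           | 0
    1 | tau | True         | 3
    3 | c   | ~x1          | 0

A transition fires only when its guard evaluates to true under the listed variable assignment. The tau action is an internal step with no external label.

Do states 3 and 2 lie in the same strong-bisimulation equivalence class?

Bisimulation quotient by refinement:
  P[0] = {{0,1,2,3,4}}
  P[1] = {{0},{1},{2},{3},{4}}
stable after 2 split(s): 5 block(s)
[3]={3}  [2]={2}

Answer: NOT BISIMILAR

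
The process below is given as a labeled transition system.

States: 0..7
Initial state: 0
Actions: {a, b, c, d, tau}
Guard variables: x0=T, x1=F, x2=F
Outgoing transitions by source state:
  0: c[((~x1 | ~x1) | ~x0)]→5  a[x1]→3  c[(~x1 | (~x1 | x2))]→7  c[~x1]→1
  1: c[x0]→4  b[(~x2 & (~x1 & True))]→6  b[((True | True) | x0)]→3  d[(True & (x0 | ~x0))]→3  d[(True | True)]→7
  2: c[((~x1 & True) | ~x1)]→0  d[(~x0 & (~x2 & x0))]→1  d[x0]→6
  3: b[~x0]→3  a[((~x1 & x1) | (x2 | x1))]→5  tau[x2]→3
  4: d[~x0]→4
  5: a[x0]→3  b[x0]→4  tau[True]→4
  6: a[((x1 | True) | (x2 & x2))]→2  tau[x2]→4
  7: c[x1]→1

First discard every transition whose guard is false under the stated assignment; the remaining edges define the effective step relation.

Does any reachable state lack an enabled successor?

R = {0,1,2,3,4,5,6,7}
  0: c→1  c→5  c→7  [deg 3]
  1: b→3  b→6  c→4  d→3  d→7  [deg 5]
  2: c→0  d→6  [deg 2]
  3: ∅  [STUCK]
  4: ∅  [STUCK]
  5: a→3  b→4  tau→4  [deg 3]
  6: a→2  [deg 1]
  7: ∅  [STUCK]
trace reaching 3: c·b

Answer: DEADLOCK at state 3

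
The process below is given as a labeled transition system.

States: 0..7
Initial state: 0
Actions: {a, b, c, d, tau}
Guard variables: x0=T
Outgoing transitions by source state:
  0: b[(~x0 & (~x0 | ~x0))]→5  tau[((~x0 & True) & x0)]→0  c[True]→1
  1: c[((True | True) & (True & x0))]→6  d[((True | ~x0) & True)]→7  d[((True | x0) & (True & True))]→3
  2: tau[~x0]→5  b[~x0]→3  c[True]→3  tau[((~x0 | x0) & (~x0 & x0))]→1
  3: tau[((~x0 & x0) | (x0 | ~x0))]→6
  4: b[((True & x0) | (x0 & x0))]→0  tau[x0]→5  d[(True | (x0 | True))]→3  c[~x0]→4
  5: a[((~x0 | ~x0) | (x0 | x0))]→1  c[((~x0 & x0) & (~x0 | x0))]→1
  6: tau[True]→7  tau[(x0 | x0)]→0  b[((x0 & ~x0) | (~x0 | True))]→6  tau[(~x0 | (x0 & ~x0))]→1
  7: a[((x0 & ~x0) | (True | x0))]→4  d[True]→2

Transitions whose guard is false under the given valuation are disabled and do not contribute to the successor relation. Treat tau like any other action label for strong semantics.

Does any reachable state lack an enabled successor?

R = {0,1,2,3,4,5,6,7}
  0: c→1  [1 out]
  1: c→6  d→3  d→7  [3 out]
  2: c→3  [1 out]
  3: tau→6  [1 out]
  4: b→0  d→3  tau→5  [3 out]
  5: a→1  [1 out]
  6: b→6  tau→0  tau→7  [3 out]
  7: a→4  d→2  [2 out]

Answer: DEADLOCK-FREE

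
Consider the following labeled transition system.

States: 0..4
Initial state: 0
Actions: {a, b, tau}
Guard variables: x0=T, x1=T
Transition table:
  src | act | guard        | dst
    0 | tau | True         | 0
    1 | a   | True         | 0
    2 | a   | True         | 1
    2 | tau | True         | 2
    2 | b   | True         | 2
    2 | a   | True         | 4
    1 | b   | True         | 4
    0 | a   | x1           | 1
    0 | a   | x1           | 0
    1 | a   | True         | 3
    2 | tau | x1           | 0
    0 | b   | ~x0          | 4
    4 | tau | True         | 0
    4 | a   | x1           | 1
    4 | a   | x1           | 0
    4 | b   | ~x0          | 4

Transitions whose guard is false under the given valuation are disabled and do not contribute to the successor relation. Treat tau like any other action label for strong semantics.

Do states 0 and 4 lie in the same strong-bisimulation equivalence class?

Refine partition for ~:
  π0 = {{0,1,2,3,4}}
  π1 = {{0,4},{1},{2},{3}}
Fixed point at round 2; 4 class(es).
class of 0: {0,4}; class of 4: {0,4}

Answer: BISIMILAR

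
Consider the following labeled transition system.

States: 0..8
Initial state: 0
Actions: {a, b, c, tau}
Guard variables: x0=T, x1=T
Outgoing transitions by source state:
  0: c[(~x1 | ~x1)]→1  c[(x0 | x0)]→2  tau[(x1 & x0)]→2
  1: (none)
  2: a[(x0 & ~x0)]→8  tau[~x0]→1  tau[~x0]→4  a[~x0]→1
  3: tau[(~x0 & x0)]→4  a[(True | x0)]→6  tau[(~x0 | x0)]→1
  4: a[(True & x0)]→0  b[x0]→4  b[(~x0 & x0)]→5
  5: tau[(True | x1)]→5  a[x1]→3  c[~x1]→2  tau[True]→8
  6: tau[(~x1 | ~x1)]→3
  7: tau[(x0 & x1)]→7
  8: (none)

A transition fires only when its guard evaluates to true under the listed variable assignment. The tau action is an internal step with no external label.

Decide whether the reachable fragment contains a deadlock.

Reachable = {0,2}
  0: c→2  tau→2  [2 exit(s)]
  2: ∅  [deadlock]
witness 2: c

Answer: DEADLOCK at state 2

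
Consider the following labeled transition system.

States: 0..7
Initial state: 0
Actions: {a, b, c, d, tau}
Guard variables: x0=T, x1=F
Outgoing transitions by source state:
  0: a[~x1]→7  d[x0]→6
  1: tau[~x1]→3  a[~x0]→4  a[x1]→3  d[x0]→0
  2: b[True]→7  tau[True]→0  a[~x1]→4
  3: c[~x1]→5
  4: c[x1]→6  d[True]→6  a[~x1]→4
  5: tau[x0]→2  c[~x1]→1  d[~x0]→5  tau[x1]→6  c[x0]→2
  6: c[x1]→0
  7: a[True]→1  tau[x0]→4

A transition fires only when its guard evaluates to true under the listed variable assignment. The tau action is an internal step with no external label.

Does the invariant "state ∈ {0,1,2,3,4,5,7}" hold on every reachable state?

Answer: INVARIANT VIOLATED at state 6

Analysis:
Inv-set: {0,1,2,3,4,5,7}
R = {0,1,2,3,4,5,6,7}
  0: ✓
  1: ✓
  2: ✓
  3: ✓
  4: ✓
  5: ✓
  6: VIOLATES
  7: ✓
counterexample path to 6: d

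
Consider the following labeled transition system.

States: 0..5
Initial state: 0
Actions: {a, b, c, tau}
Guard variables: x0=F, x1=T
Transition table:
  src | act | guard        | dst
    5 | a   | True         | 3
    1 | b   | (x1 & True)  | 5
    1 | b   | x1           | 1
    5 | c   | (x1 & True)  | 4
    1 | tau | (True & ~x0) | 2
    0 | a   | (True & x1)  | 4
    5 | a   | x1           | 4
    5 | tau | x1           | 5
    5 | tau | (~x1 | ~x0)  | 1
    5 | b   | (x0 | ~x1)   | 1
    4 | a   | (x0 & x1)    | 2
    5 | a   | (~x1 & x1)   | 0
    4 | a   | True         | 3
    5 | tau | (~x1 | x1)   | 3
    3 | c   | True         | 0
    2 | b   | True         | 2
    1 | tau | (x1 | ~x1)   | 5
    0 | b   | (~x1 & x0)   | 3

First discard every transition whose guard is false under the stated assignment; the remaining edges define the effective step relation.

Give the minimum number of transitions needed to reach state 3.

Answer: 2

Trace:
Breadth-first toward 3:
  L0 = {0}
  L1 = {4}
  L2 = {3}
first hit 3 at d=2 via a·a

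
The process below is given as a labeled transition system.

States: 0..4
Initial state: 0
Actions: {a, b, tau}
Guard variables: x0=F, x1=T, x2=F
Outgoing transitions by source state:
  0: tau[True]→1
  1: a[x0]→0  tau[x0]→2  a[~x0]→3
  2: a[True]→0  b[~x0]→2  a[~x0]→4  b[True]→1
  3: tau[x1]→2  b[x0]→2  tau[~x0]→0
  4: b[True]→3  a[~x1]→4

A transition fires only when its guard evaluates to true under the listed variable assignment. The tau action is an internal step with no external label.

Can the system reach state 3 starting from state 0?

Guard filter leaves 9 enabled edge(s).
Layer 0: {0}
Layer 1: {1}  now seen {0,1}
Layer 2: {3}  now seen {0,1,3}
Layer 3: {2}  now seen {0,1,2,3}
Layer 4: {4}  now seen {0,1,2,3,4}
R = {0,1,2,3,4}
witness 3: tau·a

Answer: REACHABLE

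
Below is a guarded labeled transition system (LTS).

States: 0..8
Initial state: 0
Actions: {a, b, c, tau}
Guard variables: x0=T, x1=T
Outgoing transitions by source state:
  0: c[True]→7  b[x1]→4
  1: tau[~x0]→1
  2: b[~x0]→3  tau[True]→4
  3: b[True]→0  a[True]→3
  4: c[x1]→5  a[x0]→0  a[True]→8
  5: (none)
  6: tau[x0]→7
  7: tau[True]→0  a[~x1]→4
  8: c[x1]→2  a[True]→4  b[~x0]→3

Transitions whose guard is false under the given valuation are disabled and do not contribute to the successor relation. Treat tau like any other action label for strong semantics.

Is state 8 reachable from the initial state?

Answer: REACHABLE

Working:
After dropping false guards: 12 live edges.
Layer 0: {0}
Layer 1: {4,7}  cumulative {0,4,7}
Layer 2: {5,8}  cumulative {0,4,5,7,8}
Layer 3: {2}  cumulative {0,2,4,5,7,8}
Reachable = {0,2,4,5,7,8}
trace reaching 8: b·a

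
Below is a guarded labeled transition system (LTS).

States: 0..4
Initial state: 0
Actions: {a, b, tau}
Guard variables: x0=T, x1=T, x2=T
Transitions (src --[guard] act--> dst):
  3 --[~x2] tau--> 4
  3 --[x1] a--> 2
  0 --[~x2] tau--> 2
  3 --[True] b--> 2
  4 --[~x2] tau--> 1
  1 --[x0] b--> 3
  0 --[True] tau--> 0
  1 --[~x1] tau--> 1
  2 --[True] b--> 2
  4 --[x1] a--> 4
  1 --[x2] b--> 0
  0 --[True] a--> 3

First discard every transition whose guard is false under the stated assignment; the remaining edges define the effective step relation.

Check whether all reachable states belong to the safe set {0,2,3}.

Answer: INVARIANT HOLDS

Trace:
Allowed set {0,2,3}
R = {0,2,3}
  0: ✓
  2: ✓
  3: ✓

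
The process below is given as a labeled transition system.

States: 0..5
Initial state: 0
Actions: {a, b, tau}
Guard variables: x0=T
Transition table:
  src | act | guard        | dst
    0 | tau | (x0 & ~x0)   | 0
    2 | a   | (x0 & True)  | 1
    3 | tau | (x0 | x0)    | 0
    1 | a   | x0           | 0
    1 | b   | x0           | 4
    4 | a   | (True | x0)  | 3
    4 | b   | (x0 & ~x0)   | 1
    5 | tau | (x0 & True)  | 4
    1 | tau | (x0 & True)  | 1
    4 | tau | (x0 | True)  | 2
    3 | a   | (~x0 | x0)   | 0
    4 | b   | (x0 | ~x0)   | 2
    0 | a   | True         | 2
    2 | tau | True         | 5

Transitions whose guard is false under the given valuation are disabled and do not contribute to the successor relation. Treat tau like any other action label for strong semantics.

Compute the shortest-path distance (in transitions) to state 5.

Answer: 2

Analysis:
Breadth-first toward 5:
  depth 0: {0}
  depth 1: {2}
  depth 2: {1,5}
first hit 5 at d=2 via a·tau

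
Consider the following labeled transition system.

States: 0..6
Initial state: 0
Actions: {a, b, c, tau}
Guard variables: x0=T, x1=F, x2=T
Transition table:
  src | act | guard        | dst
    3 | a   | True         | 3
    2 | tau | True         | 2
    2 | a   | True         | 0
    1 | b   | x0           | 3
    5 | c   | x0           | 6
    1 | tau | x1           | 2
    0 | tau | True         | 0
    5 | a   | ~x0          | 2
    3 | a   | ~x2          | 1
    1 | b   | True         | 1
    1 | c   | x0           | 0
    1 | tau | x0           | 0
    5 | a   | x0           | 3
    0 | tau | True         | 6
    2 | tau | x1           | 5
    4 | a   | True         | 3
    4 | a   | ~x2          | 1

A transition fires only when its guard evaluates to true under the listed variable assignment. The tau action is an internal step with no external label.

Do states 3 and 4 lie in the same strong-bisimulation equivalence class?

Answer: BISIMILAR

Working:
Refine partition for ~:
  round 0: {{0,1,2,3,4,5,6}}
  round 1: {{0},{1},{2},{3,4},{5},{6}}
6 equivalence class(es) (converged in 2)
[3]={3,4}  [4]={3,4}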